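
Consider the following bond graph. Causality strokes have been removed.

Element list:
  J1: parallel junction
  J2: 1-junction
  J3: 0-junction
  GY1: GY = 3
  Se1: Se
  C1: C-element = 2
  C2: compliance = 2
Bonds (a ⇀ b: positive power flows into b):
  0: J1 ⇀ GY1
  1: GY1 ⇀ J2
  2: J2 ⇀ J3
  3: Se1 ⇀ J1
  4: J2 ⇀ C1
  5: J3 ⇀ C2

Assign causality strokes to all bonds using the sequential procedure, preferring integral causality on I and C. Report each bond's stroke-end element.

#3 stroke→J1  (source Se1 imposes e)
#0 stroke→GY1  (J1 effort already set via bond 3)
#1 stroke→GY1  (GY1: gyrator matches bond 0)
#2 stroke→J2  (J2: bond 1 brought flow, rest push out)
#4 stroke→J2  (J2 flow already set via bond 1)
#5 stroke→J3  (J3 needs exactly one e-in)

bond 0 stroke at GY1
bond 1 stroke at GY1
bond 2 stroke at J2
bond 3 stroke at J1
bond 4 stroke at J2
bond 5 stroke at J3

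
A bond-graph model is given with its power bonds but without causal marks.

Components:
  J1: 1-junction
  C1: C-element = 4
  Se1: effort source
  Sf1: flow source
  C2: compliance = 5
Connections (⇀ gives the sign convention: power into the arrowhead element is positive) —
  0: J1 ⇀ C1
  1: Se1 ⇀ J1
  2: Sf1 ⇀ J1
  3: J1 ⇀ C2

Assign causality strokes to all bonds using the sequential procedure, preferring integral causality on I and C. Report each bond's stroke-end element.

β0 stroke→J1
β1 stroke→J1
β2 stroke→Sf1
β3 stroke→J1

#1 stroke→J1  (source Se1 imposes e)
#2 stroke→Sf1  (Sf1 fixes flow; stroke at Sf1)
#0 stroke→J1  (J1: bond 2 brought flow, rest push out)
#3 stroke→J1  (J1 flow already set via bond 2)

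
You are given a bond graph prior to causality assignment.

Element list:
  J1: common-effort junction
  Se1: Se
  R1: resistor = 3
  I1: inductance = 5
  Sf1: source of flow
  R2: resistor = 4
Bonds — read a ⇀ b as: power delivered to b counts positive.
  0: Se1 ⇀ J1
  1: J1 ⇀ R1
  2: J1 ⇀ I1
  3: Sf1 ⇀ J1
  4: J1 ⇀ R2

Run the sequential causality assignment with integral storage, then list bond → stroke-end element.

bond 0 →J1  (Se1 (Se) sets effort on bond)
bond 3 →Sf1  (Sf1 (Sf) sets flow on bond)
bond 1 →R1  (J1: bond 0 brought effort, rest push out)
bond 2 →I1  (0-jn J1 has e-setter on 0)
bond 4 →R2  (0-jn J1 has e-setter on 0)

β0 stroke→J1
β1 stroke→R1
β2 stroke→I1
β3 stroke→Sf1
β4 stroke→R2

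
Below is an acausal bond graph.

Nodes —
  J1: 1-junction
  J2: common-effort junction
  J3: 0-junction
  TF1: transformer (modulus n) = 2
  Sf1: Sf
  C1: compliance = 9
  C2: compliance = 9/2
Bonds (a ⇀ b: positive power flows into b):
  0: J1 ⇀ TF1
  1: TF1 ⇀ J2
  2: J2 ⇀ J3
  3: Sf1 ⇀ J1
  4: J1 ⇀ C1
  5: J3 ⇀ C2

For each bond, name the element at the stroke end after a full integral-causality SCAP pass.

b3 |Sf1  (Sf1 (Sf) sets flow on bond)
b0 |J1  (1-jn J1 has f-setter on 3)
b4 |J1  (common-f at J1 fixed by 3)
b1 |TF1  (through TF1, causality passes straight; one stroke at TF1)
b2 |J2  (J2: last free bond brings effort in)
b5 |J3  (J3 needs exactly one e-in)

b0 →J1
b1 →TF1
b2 →J2
b3 →Sf1
b4 →J1
b5 →J3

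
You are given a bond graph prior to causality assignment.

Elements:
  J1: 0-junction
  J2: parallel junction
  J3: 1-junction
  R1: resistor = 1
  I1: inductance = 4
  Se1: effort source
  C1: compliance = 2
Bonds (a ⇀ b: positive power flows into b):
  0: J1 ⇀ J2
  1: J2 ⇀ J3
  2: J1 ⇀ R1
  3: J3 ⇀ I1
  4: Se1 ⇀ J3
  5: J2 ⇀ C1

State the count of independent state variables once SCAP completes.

2  (C1, I1 all integral)

bond 4 |J3  (Se1: effort source, stroke at far end)
bond 3 |I1  (I1: I, integral causality)
bond 1 |J3  (J3: bond 3 brought flow, rest push out)
bond 5 |J2  (C1 outputs effort q/C1)
bond 0 |J1  (common-e at J2 fixed by 5)
bond 2 |R1  (J1: bond 0 brought effort, rest push out)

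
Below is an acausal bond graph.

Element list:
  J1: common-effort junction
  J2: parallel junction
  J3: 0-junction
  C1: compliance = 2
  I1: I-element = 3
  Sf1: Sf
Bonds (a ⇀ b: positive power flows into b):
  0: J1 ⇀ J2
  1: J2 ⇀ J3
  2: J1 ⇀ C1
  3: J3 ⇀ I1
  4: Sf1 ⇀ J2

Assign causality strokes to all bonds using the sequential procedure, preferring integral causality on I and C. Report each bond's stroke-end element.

bond 4 stroke→Sf1  (Sf1 (Sf) sets flow on bond)
bond 2 stroke→J1  (prefer integral on C1)
bond 0 stroke→J2  (J1 effort already set via bond 2)
bond 1 stroke→J3  (J2 effort already set via bond 0)
bond 3 stroke→I1  (J3: bond 1 brought effort, rest push out)

β0 stroke→J2
β1 stroke→J3
β2 stroke→J1
β3 stroke→I1
β4 stroke→Sf1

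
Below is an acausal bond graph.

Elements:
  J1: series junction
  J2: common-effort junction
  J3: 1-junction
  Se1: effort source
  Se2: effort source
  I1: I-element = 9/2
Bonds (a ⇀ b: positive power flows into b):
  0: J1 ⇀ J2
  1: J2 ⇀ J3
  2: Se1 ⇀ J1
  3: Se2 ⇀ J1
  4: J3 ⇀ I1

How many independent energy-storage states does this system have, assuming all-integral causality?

1  (I1 all integral)

b2 →J1  (Se1 (Se) sets effort on bond)
b3 →J1  (source Se2 imposes e)
b0 →J2  (closing 1-jn rule on J1)
b1 →J3  (J2: bond 0 brought effort, rest push out)
b4 →I1  (only one flow-in slot at J3)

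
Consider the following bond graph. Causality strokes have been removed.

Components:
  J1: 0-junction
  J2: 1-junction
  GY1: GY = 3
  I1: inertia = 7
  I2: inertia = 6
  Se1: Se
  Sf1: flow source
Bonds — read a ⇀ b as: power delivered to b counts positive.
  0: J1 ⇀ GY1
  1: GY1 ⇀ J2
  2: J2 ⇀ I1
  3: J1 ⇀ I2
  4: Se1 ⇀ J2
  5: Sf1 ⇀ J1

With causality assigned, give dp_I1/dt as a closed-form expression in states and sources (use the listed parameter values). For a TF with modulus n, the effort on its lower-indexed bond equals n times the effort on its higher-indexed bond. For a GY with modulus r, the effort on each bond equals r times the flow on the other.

dp_I1/dt = E_Se1 + 3*F_Sf1 - p_I2/2

#4 |J2  (source Se1 imposes e)
#5 |Sf1  (source Sf1 imposes f)
#2 |I1  (I1: I, integral causality)
#1 |J2  (1-jn J2 has f-setter on 2)
#0 |J1  (GY1 both-in/both-out from 1)
#3 |I2  (J1 effort already set via bond 0)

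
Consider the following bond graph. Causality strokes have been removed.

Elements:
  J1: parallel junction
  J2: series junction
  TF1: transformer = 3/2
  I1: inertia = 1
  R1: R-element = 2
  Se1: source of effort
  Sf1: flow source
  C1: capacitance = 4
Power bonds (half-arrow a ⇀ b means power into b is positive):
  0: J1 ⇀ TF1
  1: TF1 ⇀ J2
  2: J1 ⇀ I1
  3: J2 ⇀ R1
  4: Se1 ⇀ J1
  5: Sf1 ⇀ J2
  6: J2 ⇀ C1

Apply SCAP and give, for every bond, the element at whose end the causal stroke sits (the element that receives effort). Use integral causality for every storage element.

#4 |J1  (source Se1 imposes e)
#5 |Sf1  (Sf1 (Sf) sets flow on bond)
#0 |TF1  (J1 effort already set via bond 4)
#2 |I1  (common-e at J1 fixed by 4)
#1 |J2  (common-f at J2 fixed by 5)
#3 |J2  (1-jn J2 has f-setter on 5)
#6 |J2  (common-f at J2 fixed by 5)

#0 |TF1
#1 |J2
#2 |I1
#3 |J2
#4 |J1
#5 |Sf1
#6 |J2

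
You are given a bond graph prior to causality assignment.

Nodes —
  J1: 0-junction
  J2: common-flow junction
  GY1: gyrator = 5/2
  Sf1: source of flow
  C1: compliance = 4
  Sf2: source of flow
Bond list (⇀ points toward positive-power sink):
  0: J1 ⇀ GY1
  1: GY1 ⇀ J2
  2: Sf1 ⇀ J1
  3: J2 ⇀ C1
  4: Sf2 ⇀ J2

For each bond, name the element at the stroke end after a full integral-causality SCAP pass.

bond 0 stroke→J1
bond 1 stroke→J2
bond 2 stroke→Sf1
bond 3 stroke→J2
bond 4 stroke→Sf2

bond 2 stroke at Sf1  (source Sf1 imposes f)
bond 4 stroke at Sf2  (Sf2: flow source, stroke at near end)
bond 0 stroke at J1  (closing 0-jn rule on J1)
bond 1 stroke at J2  (J2: bond 4 brought flow, rest push out)
bond 3 stroke at J2  (J2: bond 4 brought flow, rest push out)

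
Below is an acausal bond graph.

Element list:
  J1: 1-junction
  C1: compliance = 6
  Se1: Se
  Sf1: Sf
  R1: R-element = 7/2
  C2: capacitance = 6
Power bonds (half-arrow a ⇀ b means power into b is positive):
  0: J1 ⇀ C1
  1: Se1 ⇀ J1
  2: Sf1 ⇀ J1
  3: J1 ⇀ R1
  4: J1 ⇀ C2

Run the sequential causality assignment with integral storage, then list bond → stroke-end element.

bond 0 |J1
bond 1 |J1
bond 2 |Sf1
bond 3 |J1
bond 4 |J1

β1 |J1  (Se1: effort source, stroke at far end)
β2 |Sf1  (Sf1: flow source, stroke at near end)
β0 |J1  (J1: bond 2 brought flow, rest push out)
β3 |J1  (common-f at J1 fixed by 2)
β4 |J1  (common-f at J1 fixed by 2)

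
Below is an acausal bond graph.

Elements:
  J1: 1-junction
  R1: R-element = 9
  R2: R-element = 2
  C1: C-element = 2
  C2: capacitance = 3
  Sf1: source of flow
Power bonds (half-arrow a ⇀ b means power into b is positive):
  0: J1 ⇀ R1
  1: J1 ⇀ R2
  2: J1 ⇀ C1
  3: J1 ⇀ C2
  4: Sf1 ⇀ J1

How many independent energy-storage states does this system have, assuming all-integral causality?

β4 →Sf1  (Sf1 (Sf) sets flow on bond)
β0 →J1  (J1: bond 4 brought flow, rest push out)
β1 →J1  (common-f at J1 fixed by 4)
β2 →J1  (1-jn J1 has f-setter on 4)
β3 →J1  (common-f at J1 fixed by 4)

2  (C1, C2 all integral)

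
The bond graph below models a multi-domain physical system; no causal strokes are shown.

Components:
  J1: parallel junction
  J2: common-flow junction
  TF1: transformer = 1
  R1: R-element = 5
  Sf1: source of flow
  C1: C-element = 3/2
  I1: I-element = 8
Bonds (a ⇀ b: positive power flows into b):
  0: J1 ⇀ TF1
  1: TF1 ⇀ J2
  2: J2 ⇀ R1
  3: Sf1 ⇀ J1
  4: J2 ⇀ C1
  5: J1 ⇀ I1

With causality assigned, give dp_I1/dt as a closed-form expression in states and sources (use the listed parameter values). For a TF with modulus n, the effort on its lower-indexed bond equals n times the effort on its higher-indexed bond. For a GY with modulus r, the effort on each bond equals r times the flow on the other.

b3 |Sf1  (Sf1 (Sf) sets flow on bond)
b4 |J2  (prefer integral on C1)
b5 |I1  (I1: I, integral causality)
b0 |J1  (J1: last free bond brings effort in)
b1 |TF1  (through TF1, causality passes straight; one stroke at TF1)
b2 |J2  (J2 flow already set via bond 1)

dp_I1/dt = 5*F_Sf1 - 5*p_I1/8 + 2*q_C1/3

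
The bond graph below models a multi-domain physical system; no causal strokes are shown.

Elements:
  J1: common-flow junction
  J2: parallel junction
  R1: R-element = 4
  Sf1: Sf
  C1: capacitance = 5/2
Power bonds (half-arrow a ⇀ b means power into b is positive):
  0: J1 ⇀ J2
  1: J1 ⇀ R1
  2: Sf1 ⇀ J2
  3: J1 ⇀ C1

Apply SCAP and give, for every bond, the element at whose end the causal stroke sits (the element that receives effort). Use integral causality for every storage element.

b0 stroke→J2
b1 stroke→J1
b2 stroke→Sf1
b3 stroke→J1

#2 →Sf1  (source Sf1 imposes f)
#0 →J2  (only one effort-in slot at J2)
#1 →J1  (common-f at J1 fixed by 0)
#3 →J1  (1-jn J1 has f-setter on 0)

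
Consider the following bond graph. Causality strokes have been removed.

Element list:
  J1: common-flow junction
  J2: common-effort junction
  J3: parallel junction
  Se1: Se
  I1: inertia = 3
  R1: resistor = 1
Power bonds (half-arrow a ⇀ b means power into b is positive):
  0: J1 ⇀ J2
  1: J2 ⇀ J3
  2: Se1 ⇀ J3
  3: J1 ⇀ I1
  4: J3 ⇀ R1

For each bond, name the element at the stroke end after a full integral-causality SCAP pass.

b0 stroke→J1
b1 stroke→J2
b2 stroke→J3
b3 stroke→I1
b4 stroke→R1

b2 stroke at J3  (Se1 fixes effort; stroke away)
b1 stroke at J2  (J3: bond 2 brought effort, rest push out)
b4 stroke at R1  (J3 effort already set via bond 2)
b0 stroke at J1  (J2: bond 1 brought effort, rest push out)
b3 stroke at I1  (J1: last free bond brings flow in)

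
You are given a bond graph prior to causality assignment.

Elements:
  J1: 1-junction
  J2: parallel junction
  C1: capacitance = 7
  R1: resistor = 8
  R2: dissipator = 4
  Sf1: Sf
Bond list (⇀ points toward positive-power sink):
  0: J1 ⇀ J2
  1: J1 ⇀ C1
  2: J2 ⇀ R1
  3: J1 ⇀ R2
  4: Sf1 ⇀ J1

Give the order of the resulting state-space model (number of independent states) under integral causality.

b4 stroke at Sf1  (source Sf1 imposes f)
b0 stroke at J1  (1-jn J1 has f-setter on 4)
b1 stroke at J1  (common-f at J1 fixed by 4)
b3 stroke at J1  (J1 flow already set via bond 4)
b2 stroke at J2  (J2 needs exactly one e-in)

1  (C1 all integral)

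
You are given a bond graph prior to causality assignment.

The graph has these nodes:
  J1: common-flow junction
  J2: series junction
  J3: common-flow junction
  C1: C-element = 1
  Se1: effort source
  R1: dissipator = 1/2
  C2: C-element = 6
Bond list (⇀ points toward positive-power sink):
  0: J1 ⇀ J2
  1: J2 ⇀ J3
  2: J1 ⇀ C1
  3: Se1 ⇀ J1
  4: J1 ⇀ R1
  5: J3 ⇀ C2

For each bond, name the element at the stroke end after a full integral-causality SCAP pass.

#0 stroke at J1
#1 stroke at J2
#2 stroke at J1
#3 stroke at J1
#4 stroke at R1
#5 stroke at J3

#3 stroke at J1  (Se1 fixes effort; stroke away)
#2 stroke at J1  (C1: C, integral causality)
#5 stroke at J3  (C2: C, integral causality)
#1 stroke at J2  (only one flow-in slot at J3)
#0 stroke at J1  (closing 1-jn rule on J2)
#4 stroke at R1  (J1: last free bond brings flow in)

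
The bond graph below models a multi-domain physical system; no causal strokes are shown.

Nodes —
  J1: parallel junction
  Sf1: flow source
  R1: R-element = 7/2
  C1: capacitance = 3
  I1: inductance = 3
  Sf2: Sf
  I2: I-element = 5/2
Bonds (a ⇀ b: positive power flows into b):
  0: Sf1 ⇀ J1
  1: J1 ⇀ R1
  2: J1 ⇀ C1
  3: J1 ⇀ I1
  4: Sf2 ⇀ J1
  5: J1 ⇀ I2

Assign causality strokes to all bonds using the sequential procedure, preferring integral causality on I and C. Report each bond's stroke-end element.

bond 0 |Sf1  (Sf1: flow source, stroke at near end)
bond 4 |Sf2  (Sf2: flow source, stroke at near end)
bond 2 |J1  (prefer integral on C1)
bond 1 |R1  (J1 effort already set via bond 2)
bond 3 |I1  (J1 effort already set via bond 2)
bond 5 |I2  (common-e at J1 fixed by 2)

bond 0 →Sf1
bond 1 →R1
bond 2 →J1
bond 3 →I1
bond 4 →Sf2
bond 5 →I2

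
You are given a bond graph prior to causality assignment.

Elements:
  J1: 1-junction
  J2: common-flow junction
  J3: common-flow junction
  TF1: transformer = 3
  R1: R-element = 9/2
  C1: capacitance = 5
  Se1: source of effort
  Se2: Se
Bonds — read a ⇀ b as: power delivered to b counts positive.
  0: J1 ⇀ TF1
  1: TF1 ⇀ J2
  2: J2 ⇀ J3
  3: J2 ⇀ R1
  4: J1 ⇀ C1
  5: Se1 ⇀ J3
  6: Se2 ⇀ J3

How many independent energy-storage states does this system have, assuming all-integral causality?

#5 stroke→J3  (source Se1 imposes e)
#6 stroke→J3  (Se2 fixes effort; stroke away)
#2 stroke→J2  (J3: last free bond brings flow in)
#4 stroke→J1  (C1 outputs effort q/C1)
#0 stroke→TF1  (closing 1-jn rule on J1)
#1 stroke→J2  (through TF1, causality passes straight; one stroke at TF1)
#3 stroke→R1  (closing 1-jn rule on J2)

1  (C1 all integral)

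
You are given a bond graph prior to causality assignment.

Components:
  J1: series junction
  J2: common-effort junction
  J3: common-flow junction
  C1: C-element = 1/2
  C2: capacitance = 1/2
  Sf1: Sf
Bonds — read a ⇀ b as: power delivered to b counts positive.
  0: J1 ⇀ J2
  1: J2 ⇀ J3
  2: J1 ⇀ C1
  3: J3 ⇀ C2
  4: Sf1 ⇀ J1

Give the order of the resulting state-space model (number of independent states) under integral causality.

2  (C1, C2 all integral)

b4 stroke at Sf1  (Sf1: flow source, stroke at near end)
b0 stroke at J1  (1-jn J1 has f-setter on 4)
b2 stroke at J1  (J1: bond 4 brought flow, rest push out)
b1 stroke at J2  (J2: last free bond brings effort in)
b3 stroke at J3  (1-jn J3 has f-setter on 1)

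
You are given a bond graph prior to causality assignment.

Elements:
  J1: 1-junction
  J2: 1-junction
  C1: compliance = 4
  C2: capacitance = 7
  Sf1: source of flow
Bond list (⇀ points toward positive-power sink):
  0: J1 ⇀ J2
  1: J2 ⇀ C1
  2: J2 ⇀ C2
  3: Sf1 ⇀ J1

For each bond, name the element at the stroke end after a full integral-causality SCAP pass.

b0 |J1
b1 |J2
b2 |J2
b3 |Sf1

bond 3 stroke→Sf1  (source Sf1 imposes f)
bond 0 stroke→J1  (1-jn J1 has f-setter on 3)
bond 1 stroke→J2  (J2: bond 0 brought flow, rest push out)
bond 2 stroke→J2  (common-f at J2 fixed by 0)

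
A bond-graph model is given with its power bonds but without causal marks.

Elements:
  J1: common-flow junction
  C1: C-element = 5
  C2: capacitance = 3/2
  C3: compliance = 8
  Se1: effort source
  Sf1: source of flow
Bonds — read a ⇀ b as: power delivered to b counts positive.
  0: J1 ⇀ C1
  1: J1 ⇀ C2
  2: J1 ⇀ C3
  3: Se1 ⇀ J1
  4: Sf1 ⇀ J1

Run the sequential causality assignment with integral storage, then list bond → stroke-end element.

b0 |J1
b1 |J1
b2 |J1
b3 |J1
b4 |Sf1

bond 3 →J1  (Se1 (Se) sets effort on bond)
bond 4 →Sf1  (Sf1 fixes flow; stroke at Sf1)
bond 0 →J1  (1-jn J1 has f-setter on 4)
bond 1 →J1  (1-jn J1 has f-setter on 4)
bond 2 →J1  (common-f at J1 fixed by 4)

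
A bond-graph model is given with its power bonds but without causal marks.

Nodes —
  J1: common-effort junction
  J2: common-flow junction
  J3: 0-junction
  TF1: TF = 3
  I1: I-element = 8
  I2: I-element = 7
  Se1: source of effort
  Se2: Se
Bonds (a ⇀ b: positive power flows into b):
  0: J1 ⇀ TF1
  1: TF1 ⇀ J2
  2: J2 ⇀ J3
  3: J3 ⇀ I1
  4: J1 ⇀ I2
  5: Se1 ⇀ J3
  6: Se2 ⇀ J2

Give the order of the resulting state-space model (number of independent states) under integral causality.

2  (I1, I2 all integral)

β5 |J3  (Se1: effort source, stroke at far end)
β6 |J2  (Se2 (Se) sets effort on bond)
β2 |J2  (J3 effort already set via bond 5)
β3 |I1  (J3: bond 5 brought effort, rest push out)
β1 |TF1  (J2 needs exactly one f-in)
β0 |J1  (through TF1, causality passes straight; one stroke at TF1)
β4 |I2  (J1: bond 0 brought effort, rest push out)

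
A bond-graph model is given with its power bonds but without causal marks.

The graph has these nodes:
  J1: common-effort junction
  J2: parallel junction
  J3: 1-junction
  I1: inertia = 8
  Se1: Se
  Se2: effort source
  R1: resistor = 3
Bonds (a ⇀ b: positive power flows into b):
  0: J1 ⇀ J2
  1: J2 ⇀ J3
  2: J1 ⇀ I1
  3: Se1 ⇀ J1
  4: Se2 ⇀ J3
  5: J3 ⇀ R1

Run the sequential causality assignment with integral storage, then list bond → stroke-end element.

β3 stroke→J1  (Se1 (Se) sets effort on bond)
β4 stroke→J3  (Se2 fixes effort; stroke away)
β0 stroke→J2  (J1: bond 3 brought effort, rest push out)
β2 stroke→I1  (common-e at J1 fixed by 3)
β1 stroke→J3  (J2 effort already set via bond 0)
β5 stroke→R1  (closing 1-jn rule on J3)

#0 →J2
#1 →J3
#2 →I1
#3 →J1
#4 →J3
#5 →R1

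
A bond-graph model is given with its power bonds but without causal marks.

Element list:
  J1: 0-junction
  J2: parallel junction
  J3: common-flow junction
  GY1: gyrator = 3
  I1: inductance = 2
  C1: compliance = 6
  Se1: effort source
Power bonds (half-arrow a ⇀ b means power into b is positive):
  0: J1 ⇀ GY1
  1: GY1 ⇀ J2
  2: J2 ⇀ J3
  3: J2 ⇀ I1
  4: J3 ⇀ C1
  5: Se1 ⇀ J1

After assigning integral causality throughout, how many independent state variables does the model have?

2  (C1, I1 all integral)

#5 stroke at J1  (Se1 (Se) sets effort on bond)
#0 stroke at GY1  (0-jn J1 has e-setter on 5)
#1 stroke at GY1  (GY GY1: same side as bond 0)
#3 stroke at I1  (prefer integral on I1)
#2 stroke at J2  (J2: last free bond brings effort in)
#4 stroke at J3  (J3: bond 2 brought flow, rest push out)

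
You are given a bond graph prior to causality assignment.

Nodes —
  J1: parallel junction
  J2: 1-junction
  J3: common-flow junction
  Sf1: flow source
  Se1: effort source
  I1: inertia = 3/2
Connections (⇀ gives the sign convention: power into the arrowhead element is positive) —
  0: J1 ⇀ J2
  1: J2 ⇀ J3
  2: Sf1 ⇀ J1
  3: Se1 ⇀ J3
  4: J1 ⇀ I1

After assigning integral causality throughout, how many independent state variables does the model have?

1  (I1 all integral)

β2 stroke→Sf1  (Sf1: flow source, stroke at near end)
β3 stroke→J3  (source Se1 imposes e)
β1 stroke→J2  (J3: last free bond brings flow in)
β0 stroke→J1  (J2 needs exactly one f-in)
β4 stroke→I1  (J1: bond 0 brought effort, rest push out)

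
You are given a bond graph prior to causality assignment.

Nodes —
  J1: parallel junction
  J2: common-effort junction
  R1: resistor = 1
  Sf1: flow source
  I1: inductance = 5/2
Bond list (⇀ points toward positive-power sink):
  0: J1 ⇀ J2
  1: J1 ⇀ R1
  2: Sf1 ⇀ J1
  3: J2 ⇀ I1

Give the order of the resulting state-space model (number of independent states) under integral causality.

1  (I1 all integral)

bond 2 stroke at Sf1  (source Sf1 imposes f)
bond 3 stroke at I1  (prefer integral on I1)
bond 0 stroke at J2  (closing 0-jn rule on J2)
bond 1 stroke at J1  (J1 needs exactly one e-in)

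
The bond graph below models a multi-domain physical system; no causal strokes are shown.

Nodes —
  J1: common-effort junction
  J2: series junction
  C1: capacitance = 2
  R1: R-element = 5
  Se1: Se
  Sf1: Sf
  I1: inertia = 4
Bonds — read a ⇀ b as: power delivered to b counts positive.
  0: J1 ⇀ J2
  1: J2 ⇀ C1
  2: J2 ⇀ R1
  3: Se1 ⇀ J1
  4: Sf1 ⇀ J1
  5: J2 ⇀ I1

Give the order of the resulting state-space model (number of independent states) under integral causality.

#3 |J1  (source Se1 imposes e)
#4 |Sf1  (source Sf1 imposes f)
#0 |J2  (0-jn J1 has e-setter on 3)
#1 |J2  (C1 outputs effort q/C1)
#5 |I1  (I1 integral (f out))
#2 |J2  (J2: bond 5 brought flow, rest push out)

2  (C1, I1 all integral)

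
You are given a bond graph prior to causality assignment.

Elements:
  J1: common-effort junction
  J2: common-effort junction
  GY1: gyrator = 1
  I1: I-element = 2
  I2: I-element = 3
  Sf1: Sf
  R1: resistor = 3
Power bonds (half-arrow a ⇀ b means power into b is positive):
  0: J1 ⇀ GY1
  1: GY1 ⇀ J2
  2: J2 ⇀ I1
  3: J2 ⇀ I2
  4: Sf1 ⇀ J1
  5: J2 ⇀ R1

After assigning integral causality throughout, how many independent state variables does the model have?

2  (I1, I2 all integral)

b4 stroke at Sf1  (Sf1 fixes flow; stroke at Sf1)
b0 stroke at J1  (closing 0-jn rule on J1)
b1 stroke at J2  (GY1 both-in/both-out from 0)
b2 stroke at I1  (0-jn J2 has e-setter on 1)
b3 stroke at I2  (J2 effort already set via bond 1)
b5 stroke at R1  (J2: bond 1 brought effort, rest push out)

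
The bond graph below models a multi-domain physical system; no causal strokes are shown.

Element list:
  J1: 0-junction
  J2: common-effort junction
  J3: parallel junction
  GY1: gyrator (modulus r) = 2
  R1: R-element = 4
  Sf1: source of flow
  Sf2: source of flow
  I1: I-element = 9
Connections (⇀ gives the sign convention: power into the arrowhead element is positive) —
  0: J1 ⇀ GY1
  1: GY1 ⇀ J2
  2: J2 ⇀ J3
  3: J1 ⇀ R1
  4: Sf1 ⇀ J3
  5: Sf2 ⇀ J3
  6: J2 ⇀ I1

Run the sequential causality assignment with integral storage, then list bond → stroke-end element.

bond 0 |J1
bond 1 |J2
bond 2 |J3
bond 3 |R1
bond 4 |Sf1
bond 5 |Sf2
bond 6 |I1

#4 |Sf1  (source Sf1 imposes f)
#5 |Sf2  (Sf2 (Sf) sets flow on bond)
#2 |J3  (J3: last free bond brings effort in)
#6 |I1  (prefer integral on I1)
#1 |J2  (closing 0-jn rule on J2)
#0 |J1  (GY GY1: same side as bond 1)
#3 |R1  (0-jn J1 has e-setter on 0)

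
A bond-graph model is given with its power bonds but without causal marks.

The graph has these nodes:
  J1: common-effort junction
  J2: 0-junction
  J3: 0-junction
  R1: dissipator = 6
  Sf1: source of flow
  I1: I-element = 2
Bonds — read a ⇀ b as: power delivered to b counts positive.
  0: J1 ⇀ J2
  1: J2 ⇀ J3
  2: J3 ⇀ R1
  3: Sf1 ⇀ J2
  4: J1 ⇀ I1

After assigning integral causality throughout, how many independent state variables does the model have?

bond 3 →Sf1  (source Sf1 imposes f)
bond 4 →I1  (I1: I, integral causality)
bond 0 →J1  (J1 needs exactly one e-in)
bond 1 →J2  (closing 0-jn rule on J2)
bond 2 →J3  (closing 0-jn rule on J3)

1  (I1 all integral)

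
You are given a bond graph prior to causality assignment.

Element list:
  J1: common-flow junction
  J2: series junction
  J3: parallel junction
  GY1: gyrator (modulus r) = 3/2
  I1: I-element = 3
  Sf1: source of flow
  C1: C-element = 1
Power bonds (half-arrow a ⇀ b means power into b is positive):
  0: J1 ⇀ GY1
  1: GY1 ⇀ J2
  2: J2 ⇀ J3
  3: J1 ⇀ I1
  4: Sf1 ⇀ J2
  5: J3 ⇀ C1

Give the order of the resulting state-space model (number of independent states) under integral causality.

b4 →Sf1  (source Sf1 imposes f)
b1 →J2  (J2 flow already set via bond 4)
b2 →J2  (1-jn J2 has f-setter on 4)
b5 →J3  (only one effort-in slot at J3)
b0 →J1  (GY1: gyrator matches bond 1)
b3 →I1  (only one flow-in slot at J1)

2  (C1, I1 all integral)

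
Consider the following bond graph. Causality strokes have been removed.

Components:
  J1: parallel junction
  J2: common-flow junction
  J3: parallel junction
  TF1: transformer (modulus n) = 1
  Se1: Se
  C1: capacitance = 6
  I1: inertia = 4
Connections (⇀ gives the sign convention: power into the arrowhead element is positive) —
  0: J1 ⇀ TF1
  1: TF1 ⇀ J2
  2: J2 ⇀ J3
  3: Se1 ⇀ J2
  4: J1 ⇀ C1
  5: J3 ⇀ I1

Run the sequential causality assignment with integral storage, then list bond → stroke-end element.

β3 |J2  (Se1 fixes effort; stroke away)
β4 |J1  (prefer integral on C1)
β0 |TF1  (J1: bond 4 brought effort, rest push out)
β1 |J2  (TF TF1: opposite of bond 0)
β2 |J3  (closing 1-jn rule on J2)
β5 |I1  (J3 effort already set via bond 2)

β0 |TF1
β1 |J2
β2 |J3
β3 |J2
β4 |J1
β5 |I1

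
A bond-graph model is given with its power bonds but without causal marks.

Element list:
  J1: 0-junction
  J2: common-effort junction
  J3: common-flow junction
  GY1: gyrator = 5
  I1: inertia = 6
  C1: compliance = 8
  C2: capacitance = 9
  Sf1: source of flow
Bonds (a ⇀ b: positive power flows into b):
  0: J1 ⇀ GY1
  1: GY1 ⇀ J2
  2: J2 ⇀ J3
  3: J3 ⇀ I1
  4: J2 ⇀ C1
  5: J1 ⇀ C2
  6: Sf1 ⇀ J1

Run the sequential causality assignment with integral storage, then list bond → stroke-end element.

b6 stroke→Sf1  (source Sf1 imposes f)
b3 stroke→I1  (I1: I, integral causality)
b2 stroke→J3  (J3 flow already set via bond 3)
b4 stroke→J2  (C1 outputs effort q/C1)
b1 stroke→GY1  (0-jn J2 has e-setter on 4)
b0 stroke→GY1  (through GY1, causality inverts; strokes same side of GY1)
b5 stroke→J1  (J1 needs exactly one e-in)

β0 →GY1
β1 →GY1
β2 →J3
β3 →I1
β4 →J2
β5 →J1
β6 →Sf1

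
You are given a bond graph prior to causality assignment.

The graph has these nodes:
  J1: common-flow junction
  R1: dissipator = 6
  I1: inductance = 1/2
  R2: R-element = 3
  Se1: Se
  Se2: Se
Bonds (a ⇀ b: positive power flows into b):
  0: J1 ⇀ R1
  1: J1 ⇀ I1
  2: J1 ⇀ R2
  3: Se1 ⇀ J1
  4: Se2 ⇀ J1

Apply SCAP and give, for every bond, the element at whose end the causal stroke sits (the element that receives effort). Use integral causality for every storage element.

bond 0 →J1
bond 1 →I1
bond 2 →J1
bond 3 →J1
bond 4 →J1

#3 stroke→J1  (Se1 fixes effort; stroke away)
#4 stroke→J1  (Se2: effort source, stroke at far end)
#1 stroke→I1  (I1 integral (f out))
#0 stroke→J1  (1-jn J1 has f-setter on 1)
#2 stroke→J1  (J1: bond 1 brought flow, rest push out)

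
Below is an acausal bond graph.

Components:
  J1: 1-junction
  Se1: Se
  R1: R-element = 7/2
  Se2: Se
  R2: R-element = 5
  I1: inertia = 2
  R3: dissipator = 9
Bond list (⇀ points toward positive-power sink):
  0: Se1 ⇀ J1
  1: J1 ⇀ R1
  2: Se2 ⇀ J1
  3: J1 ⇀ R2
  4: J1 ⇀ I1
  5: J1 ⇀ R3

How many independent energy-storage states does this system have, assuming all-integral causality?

1  (I1 all integral)

b0 stroke at J1  (Se1: effort source, stroke at far end)
b2 stroke at J1  (Se2 (Se) sets effort on bond)
b4 stroke at I1  (I1 outputs flow p/I1)
b1 stroke at J1  (J1: bond 4 brought flow, rest push out)
b3 stroke at J1  (J1 flow already set via bond 4)
b5 stroke at J1  (J1 flow already set via bond 4)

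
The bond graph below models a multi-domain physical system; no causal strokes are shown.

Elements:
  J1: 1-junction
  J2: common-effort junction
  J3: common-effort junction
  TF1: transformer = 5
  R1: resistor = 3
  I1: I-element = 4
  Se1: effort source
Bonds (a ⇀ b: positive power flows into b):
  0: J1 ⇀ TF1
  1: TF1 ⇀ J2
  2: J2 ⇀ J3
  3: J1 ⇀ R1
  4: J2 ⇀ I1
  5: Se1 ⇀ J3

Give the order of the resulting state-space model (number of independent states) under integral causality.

b5 |J3  (Se1 fixes effort; stroke away)
b2 |J2  (J3: bond 5 brought effort, rest push out)
b1 |TF1  (J2 effort already set via bond 2)
b4 |I1  (J2: bond 2 brought effort, rest push out)
b0 |J1  (TF1: transformer flips bond 1)
b3 |R1  (J1: last free bond brings flow in)

1  (I1 all integral)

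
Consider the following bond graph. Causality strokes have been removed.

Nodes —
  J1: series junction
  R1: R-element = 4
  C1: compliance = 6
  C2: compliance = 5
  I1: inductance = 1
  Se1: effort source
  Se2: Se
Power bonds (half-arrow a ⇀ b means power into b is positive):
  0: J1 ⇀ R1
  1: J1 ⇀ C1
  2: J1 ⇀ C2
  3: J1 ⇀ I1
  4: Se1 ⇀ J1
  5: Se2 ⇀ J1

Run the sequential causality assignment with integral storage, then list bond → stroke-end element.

bond 4 stroke at J1  (Se1: effort source, stroke at far end)
bond 5 stroke at J1  (Se2 fixes effort; stroke away)
bond 1 stroke at J1  (C1: C, integral causality)
bond 2 stroke at J1  (C2: C, integral causality)
bond 3 stroke at I1  (I1: I, integral causality)
bond 0 stroke at J1  (J1: bond 3 brought flow, rest push out)

β0 |J1
β1 |J1
β2 |J1
β3 |I1
β4 |J1
β5 |J1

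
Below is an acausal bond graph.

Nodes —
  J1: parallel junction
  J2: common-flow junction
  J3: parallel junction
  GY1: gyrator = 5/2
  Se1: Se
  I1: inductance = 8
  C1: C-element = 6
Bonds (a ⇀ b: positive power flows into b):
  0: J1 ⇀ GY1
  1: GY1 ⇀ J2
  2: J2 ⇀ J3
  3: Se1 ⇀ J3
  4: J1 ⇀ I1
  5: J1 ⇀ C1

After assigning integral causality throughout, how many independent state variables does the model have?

2  (C1, I1 all integral)

b3 stroke→J3  (Se1 (Se) sets effort on bond)
b2 stroke→J2  (J3: bond 3 brought effort, rest push out)
b1 stroke→GY1  (only one flow-in slot at J2)
b0 stroke→GY1  (GY1 both-in/both-out from 1)
b4 stroke→I1  (prefer integral on I1)
b5 stroke→J1  (only one effort-in slot at J1)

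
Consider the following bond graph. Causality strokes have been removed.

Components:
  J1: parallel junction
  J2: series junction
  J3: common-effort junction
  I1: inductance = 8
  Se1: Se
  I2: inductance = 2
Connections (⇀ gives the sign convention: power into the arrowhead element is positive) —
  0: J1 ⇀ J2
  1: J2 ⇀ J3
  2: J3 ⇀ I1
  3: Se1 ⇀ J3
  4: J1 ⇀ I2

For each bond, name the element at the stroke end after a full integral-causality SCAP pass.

bond 0 stroke at J1
bond 1 stroke at J2
bond 2 stroke at I1
bond 3 stroke at J3
bond 4 stroke at I2

β3 →J3  (source Se1 imposes e)
β1 →J2  (common-e at J3 fixed by 3)
β2 →I1  (J3: bond 3 brought effort, rest push out)
β0 →J1  (J2: last free bond brings flow in)
β4 →I2  (0-jn J1 has e-setter on 0)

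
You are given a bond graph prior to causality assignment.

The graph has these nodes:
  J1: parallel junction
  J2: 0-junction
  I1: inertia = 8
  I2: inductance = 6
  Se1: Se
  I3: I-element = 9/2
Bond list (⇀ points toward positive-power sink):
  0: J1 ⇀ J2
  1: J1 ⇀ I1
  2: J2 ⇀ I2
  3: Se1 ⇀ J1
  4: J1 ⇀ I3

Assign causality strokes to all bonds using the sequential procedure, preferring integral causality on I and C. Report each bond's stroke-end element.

β0 stroke→J2
β1 stroke→I1
β2 stroke→I2
β3 stroke→J1
β4 stroke→I3

b3 |J1  (Se1 fixes effort; stroke away)
b0 |J2  (0-jn J1 has e-setter on 3)
b1 |I1  (common-e at J1 fixed by 3)
b4 |I3  (J1: bond 3 brought effort, rest push out)
b2 |I2  (J2 effort already set via bond 0)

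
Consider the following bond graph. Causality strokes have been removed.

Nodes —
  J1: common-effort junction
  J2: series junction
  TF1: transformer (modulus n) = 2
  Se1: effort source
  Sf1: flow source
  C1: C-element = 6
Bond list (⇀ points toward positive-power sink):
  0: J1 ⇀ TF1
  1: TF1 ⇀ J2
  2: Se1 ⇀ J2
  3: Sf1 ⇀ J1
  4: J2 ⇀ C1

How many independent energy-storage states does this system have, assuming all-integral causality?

b2 stroke at J2  (Se1 (Se) sets effort on bond)
b3 stroke at Sf1  (source Sf1 imposes f)
b0 stroke at J1  (only one effort-in slot at J1)
b1 stroke at TF1  (through TF1, causality passes straight; one stroke at TF1)
b4 stroke at J2  (1-jn J2 has f-setter on 1)

1  (C1 all integral)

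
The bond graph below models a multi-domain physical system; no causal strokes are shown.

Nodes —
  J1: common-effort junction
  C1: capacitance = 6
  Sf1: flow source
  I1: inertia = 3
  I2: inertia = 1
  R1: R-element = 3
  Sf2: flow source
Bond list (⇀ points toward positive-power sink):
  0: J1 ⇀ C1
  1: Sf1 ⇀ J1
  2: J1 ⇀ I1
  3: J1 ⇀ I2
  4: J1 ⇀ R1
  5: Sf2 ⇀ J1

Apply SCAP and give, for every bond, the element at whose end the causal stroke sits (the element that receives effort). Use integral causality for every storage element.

β0 →J1
β1 →Sf1
β2 →I1
β3 →I2
β4 →R1
β5 →Sf2

#1 →Sf1  (Sf1 (Sf) sets flow on bond)
#5 →Sf2  (Sf2 fixes flow; stroke at Sf2)
#0 →J1  (C1 integral (e out))
#2 →I1  (J1: bond 0 brought effort, rest push out)
#3 →I2  (0-jn J1 has e-setter on 0)
#4 →R1  (J1: bond 0 brought effort, rest push out)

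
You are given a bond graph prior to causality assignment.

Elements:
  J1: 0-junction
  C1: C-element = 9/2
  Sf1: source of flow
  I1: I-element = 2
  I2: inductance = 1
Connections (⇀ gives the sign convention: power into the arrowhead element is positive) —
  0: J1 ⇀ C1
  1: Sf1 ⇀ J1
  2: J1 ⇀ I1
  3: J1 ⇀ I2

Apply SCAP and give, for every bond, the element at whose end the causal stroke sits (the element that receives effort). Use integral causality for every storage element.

b1 |Sf1  (Sf1: flow source, stroke at near end)
b0 |J1  (C1: C, integral causality)
b2 |I1  (J1: bond 0 brought effort, rest push out)
b3 |I2  (common-e at J1 fixed by 0)

β0 stroke→J1
β1 stroke→Sf1
β2 stroke→I1
β3 stroke→I2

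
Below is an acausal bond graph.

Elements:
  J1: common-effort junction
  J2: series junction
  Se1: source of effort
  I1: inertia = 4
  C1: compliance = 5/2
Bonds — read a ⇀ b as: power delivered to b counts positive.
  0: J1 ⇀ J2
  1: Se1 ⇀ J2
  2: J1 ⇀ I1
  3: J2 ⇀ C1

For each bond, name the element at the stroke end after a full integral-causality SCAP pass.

#0 |J1
#1 |J2
#2 |I1
#3 |J2

β1 stroke at J2  (Se1: effort source, stroke at far end)
β2 stroke at I1  (I1: I, integral causality)
β0 stroke at J1  (only one effort-in slot at J1)
β3 stroke at J2  (common-f at J2 fixed by 0)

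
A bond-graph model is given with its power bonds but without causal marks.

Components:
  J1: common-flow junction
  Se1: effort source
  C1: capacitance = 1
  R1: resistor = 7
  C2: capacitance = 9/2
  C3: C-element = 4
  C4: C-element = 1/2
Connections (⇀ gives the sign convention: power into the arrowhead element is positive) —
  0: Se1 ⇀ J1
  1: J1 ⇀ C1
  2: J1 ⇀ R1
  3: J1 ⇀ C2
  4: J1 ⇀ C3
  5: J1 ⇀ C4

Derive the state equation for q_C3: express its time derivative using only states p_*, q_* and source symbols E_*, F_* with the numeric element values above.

dq_C3/dt = E_Se1/7 - q_C1/7 - 2*q_C2/63 - q_C3/28 - 2*q_C4/7

bond 0 stroke→J1  (Se1: effort source, stroke at far end)
bond 1 stroke→J1  (C1 integral (e out))
bond 3 stroke→J1  (C2: C, integral causality)
bond 4 stroke→J1  (C3: C, integral causality)
bond 5 stroke→J1  (C4: C, integral causality)
bond 2 stroke→R1  (only one flow-in slot at J1)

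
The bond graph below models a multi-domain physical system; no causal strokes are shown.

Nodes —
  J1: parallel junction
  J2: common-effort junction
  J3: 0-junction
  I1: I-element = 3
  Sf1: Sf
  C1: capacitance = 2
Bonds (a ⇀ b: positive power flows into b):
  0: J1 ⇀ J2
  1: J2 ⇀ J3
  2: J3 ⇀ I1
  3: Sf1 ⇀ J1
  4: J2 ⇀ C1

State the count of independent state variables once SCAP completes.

bond 3 stroke→Sf1  (source Sf1 imposes f)
bond 0 stroke→J1  (only one effort-in slot at J1)
bond 2 stroke→I1  (I1: I, integral causality)
bond 1 stroke→J3  (only one effort-in slot at J3)
bond 4 stroke→J2  (only one effort-in slot at J2)

2  (C1, I1 all integral)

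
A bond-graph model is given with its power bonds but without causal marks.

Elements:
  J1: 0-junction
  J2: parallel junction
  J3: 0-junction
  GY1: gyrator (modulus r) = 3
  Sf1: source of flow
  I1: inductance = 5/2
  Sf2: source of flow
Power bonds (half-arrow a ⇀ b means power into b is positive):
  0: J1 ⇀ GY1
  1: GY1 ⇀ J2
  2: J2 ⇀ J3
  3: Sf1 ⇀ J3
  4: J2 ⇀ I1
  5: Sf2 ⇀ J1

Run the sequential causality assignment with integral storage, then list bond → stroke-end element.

β3 stroke→Sf1  (Sf1: flow source, stroke at near end)
β5 stroke→Sf2  (Sf2 fixes flow; stroke at Sf2)
β0 stroke→J1  (J1: last free bond brings effort in)
β2 stroke→J3  (J3 needs exactly one e-in)
β1 stroke→J2  (GY1 both-in/both-out from 0)
β4 stroke→I1  (0-jn J2 has e-setter on 1)

bond 0 |J1
bond 1 |J2
bond 2 |J3
bond 3 |Sf1
bond 4 |I1
bond 5 |Sf2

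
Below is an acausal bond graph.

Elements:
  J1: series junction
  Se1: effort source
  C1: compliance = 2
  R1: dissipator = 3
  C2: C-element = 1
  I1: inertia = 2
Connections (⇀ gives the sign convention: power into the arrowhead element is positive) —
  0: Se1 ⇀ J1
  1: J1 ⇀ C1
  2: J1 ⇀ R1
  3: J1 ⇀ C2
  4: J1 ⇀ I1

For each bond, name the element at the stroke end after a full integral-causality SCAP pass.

β0 stroke→J1
β1 stroke→J1
β2 stroke→J1
β3 stroke→J1
β4 stroke→I1

b0 stroke→J1  (Se1 (Se) sets effort on bond)
b1 stroke→J1  (C1: C, integral causality)
b3 stroke→J1  (prefer integral on C2)
b4 stroke→I1  (prefer integral on I1)
b2 stroke→J1  (1-jn J1 has f-setter on 4)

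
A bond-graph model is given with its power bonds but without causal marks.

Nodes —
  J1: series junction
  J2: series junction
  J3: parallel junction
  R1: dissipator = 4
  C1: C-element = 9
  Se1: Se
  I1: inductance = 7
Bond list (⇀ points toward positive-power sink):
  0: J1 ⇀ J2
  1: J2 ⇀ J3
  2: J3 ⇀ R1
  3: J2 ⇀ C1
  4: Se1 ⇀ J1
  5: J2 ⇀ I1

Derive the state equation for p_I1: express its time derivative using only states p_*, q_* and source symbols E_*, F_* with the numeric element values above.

dp_I1/dt = E_Se1 - 4*p_I1/7 - q_C1/9

#4 stroke→J1  (Se1 (Se) sets effort on bond)
#0 stroke→J2  (only one flow-in slot at J1)
#3 stroke→J2  (C1: C, integral causality)
#5 stroke→I1  (I1 integral (f out))
#1 stroke→J2  (J2: bond 5 brought flow, rest push out)
#2 stroke→J3  (closing 0-jn rule on J3)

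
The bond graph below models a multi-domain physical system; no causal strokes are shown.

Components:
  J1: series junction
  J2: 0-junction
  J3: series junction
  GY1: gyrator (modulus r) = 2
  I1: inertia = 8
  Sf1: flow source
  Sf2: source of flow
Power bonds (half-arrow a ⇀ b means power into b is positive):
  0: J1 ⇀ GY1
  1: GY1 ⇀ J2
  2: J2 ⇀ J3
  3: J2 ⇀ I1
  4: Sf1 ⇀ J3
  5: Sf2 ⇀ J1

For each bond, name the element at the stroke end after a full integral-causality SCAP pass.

β4 →Sf1  (source Sf1 imposes f)
β5 →Sf2  (source Sf2 imposes f)
β0 →J1  (J1 flow already set via bond 5)
β2 →J3  (common-f at J3 fixed by 4)
β1 →J2  (GY1: gyrator matches bond 0)
β3 →I1  (J2 effort already set via bond 1)

b0 stroke at J1
b1 stroke at J2
b2 stroke at J3
b3 stroke at I1
b4 stroke at Sf1
b5 stroke at Sf2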